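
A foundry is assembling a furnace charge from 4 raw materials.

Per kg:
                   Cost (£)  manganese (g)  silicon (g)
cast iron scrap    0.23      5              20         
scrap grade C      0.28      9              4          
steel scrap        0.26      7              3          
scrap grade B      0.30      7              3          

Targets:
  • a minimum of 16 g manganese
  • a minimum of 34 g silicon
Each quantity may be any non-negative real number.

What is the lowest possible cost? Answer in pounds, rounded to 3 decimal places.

£0.610

Treat it as an LP. Let x1 = kg of cast iron scrap, x2 = kg of scrap grade C, x3 = kg of steel scrap, x4 = kg of scrap grade B.
Minimize 0.23x1 + 0.28x2 + 0.26x3 + 0.3x4 s.t.:
  5x1 + 9x2 + 7x3 + 7x4 ≥ 16   (manganese)
  20x1 + 4x2 + 3x3 + 3x4 ≥ 34   (silicon)
  x1, x2, x3, x4 ≥ 0.
At the optimum only cast iron scrap, scrap grade C are positive (steel scrap, scrap grade B = 0). Binding constraints: manganese and silicon.
Solving gives x1 = 1.512, x2 = 0.9375.
Objective = 0.23·1.512 + 0.28·0.9375 = 0.61026.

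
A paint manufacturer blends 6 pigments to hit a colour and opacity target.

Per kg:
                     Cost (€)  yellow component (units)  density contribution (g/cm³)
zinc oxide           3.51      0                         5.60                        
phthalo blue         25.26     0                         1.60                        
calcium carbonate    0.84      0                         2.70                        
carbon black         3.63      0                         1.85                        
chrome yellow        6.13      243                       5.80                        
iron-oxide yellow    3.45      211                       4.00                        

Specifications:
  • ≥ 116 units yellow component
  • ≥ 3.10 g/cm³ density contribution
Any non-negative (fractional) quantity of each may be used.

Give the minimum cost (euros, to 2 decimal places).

This is a linear program. Let x1 = kg of zinc oxide, x2 = kg of phthalo blue, x3 = kg of calcium carbonate, x4 = kg of carbon black, x5 = kg of chrome yellow, x6 = kg of iron-oxide yellow.
Minimize 3.51x1 + 25.26x2 + 0.84x3 + 3.63x4 + 6.13x5 + 3.45x6 s.t.:
  243x5 + 211x6 ≥ 116   (yellow component)
  5.6x1 + 1.6x2 + 2.7x3 + 1.85x4 + 5.8x5 + 4x6 ≥ 3.1   (density contribution)
  x1, x2, x3, x4, x5, x6 ≥ 0.
The minimum-cost mix takes nothing from zinc oxide, phthalo blue, carbon black, chrome yellow — only calcium carbonate, iron-oxide yellow. The yellow component and density contribution requirements are met with equality.
So calcium carbonate = 0.3337 kg, iron-oxide yellow = 0.5498 kg.
Cost = 0.84·0.3337 + 3.45·0.5498 = 2.1771.

€2.18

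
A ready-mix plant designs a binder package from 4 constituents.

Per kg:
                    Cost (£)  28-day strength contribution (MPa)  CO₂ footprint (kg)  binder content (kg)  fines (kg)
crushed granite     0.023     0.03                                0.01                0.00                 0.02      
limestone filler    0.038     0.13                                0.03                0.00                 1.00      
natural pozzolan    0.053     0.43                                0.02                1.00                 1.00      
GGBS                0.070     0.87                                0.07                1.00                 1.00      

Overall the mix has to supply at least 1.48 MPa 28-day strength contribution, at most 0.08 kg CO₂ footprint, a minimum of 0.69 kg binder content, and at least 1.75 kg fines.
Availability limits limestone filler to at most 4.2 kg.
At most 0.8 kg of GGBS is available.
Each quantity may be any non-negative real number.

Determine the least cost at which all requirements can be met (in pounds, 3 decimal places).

Let x1 = kg of crushed granite, x2 = kg of limestone filler, x3 = kg of natural pozzolan, x4 = kg of GGBS.
min 0.023x1 + 0.038x2 + 0.053x3 + 0.07x4 with:
  0.03x1 + 0.13x2 + 0.43x3 + 0.87x4 ≥ 1.48   (28-day strength contribution)
  0.01x1 + 0.03x2 + 0.02x3 + 0.07x4 ≤ 0.08   (CO₂ footprint)
  1x3 + 1x4 ≥ 0.69   (binder content)
  0.02x1 + 1x2 + 1x3 + 1x4 ≥ 1.75   (fines)
  x2 ≤ 4.2
  x4 ≤ 0.8
  x1, x2, x3, x4 ≥ 0.
At the optimum only natural pozzolan, GGBS are positive (crushed granite, limestone filler = 0). The 28-day strength contribution and CO₂ footprint requirements are met with equality.
Solving gives x3 = 2.677, x4 = 0.378.
Hence cost = 0.053·2.677 + 0.07·0.378 = £0.16834.

£0.168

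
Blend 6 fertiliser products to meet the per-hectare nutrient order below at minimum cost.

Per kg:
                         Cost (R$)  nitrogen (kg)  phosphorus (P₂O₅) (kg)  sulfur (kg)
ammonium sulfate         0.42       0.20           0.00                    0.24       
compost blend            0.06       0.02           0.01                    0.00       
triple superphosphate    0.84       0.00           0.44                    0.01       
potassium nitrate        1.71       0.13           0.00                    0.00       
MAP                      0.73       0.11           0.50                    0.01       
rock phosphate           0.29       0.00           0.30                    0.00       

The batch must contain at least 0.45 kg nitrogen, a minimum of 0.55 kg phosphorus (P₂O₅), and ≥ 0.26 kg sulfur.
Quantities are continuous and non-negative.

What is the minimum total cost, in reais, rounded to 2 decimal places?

R$1.48

Let x1 = kg of ammonium sulfate, x2 = kg of compost blend, x3 = kg of triple superphosphate, x4 = kg of potassium nitrate, x5 = kg of MAP, x6 = kg of rock phosphate.
min 0.42x1 + 0.06x2 + 0.84x3 + 1.71x4 + 0.73x5 + 0.29x6 s.t.:
  0.2x1 + 0.02x2 + 0.13x4 + 0.11x5 ≥ 0.45   (nitrogen)
  0.01x2 + 0.44x3 + 0.5x5 + 0.3x6 ≥ 0.55   (phosphorus (P₂O₅))
  0.24x1 + 0.01x3 + 0.01x5 ≥ 0.26   (sulfur)
  x1, x2, x3, x4, x5, x6 ≥ 0.
At the optimum only ammonium sulfate, rock phosphate are positive (compost blend, triple superphosphate, potassium nitrate, MAP = 0). There the nitrogen and phosphorus (P₂O₅) constraints are tight.
So ammonium sulfate = 2.25 kg, rock phosphate = 1.833 kg.
Total cost: 0.42·2.25 + 0.29·1.833 = 1.4766.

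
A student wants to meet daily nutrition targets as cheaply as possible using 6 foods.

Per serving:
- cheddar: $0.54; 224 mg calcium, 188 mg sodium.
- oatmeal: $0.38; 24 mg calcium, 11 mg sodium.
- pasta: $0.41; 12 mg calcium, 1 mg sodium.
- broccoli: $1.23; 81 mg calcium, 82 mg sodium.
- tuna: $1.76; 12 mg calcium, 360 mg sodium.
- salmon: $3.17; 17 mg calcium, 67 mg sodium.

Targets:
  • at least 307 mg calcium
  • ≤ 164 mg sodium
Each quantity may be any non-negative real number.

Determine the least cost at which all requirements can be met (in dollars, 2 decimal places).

Set it up as a linear program. Let x1 = servings of cheddar, x2 = servings of oatmeal, x3 = servings of pasta, x4 = servings of broccoli, x5 = servings of tuna, x6 = servings of salmon.
min 0.54x1 + 0.38x2 + 0.41x3 + 1.23x4 + 1.76x5 + 3.17x6 subject to:
  224x1 + 24x2 + 12x3 + 81x4 + 12x5 + 17x6 ≥ 307   (calcium)
  188x1 + 11x2 + 1x3 + 82x4 + 360x5 + 67x6 ≤ 164   (sodium)
  x1, x2, x3, x4, x5, x6 ≥ 0.
At the optimum only cheddar, oatmeal are positive (pasta, broccoli, tuna, salmon = 0). Binding constraints: calcium and sodium.
That vertex is x1 = 0.2729, x2 = 10.24.
Hence cost = 0.54·0.2729 + 0.38·10.24 = $4.0386.

$4.04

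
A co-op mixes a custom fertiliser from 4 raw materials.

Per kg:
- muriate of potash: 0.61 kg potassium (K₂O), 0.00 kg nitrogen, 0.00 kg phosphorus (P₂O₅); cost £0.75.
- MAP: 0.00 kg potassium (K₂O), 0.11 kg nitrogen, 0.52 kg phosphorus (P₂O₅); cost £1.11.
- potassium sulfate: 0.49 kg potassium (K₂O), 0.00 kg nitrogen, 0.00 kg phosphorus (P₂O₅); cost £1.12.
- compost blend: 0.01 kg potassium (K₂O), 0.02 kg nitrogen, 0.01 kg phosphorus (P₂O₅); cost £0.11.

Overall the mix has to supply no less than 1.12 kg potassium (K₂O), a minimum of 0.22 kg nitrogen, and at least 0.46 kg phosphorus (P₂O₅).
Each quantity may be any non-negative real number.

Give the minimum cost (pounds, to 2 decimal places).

Let x1 = kg of muriate of potash, x2 = kg of MAP, x3 = kg of potassium sulfate, x4 = kg of compost blend.
Minimize 0.75x1 + 1.11x2 + 1.12x3 + 0.11x4 with:
  0.61x1 + 0.49x3 + 0.01x4 ≥ 1.12   (potassium (K₂O))
  0.11x2 + 0.02x4 ≥ 0.22   (nitrogen)
  0.52x2 + 0.01x4 ≥ 0.46   (phosphorus (P₂O₅))
  x1, x2, x3, x4 ≥ 0.
The optimal basis is {muriate of potash, MAP, compost blend}; potassium sulfate drops out. There the potassium (K₂O), nitrogen, phosphorus (P₂O₅) constraints are tight.
Solving gives x1 = 1.724, x2 = 0.7527, x4 = 6.86.
Cost = 0.75·1.724 + 1.11·0.7527 + 0.11·6.86 = 2.8831.

£2.88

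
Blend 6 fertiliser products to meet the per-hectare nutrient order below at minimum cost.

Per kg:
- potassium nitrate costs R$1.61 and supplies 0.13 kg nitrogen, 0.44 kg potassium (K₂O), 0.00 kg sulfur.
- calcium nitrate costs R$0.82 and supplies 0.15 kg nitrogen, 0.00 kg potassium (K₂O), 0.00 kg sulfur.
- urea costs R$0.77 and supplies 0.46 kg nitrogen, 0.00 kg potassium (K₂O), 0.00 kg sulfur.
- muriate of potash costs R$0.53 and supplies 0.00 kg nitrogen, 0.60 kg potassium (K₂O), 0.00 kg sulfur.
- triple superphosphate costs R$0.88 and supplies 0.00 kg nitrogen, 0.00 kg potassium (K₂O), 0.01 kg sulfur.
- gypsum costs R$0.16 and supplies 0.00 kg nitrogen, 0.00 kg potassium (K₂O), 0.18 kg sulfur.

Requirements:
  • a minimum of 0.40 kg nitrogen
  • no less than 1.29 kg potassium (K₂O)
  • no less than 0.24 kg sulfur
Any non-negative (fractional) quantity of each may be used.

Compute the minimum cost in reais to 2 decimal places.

Set it up as a linear program. Let x1 = kg of potassium nitrate, x2 = kg of calcium nitrate, x3 = kg of urea, x4 = kg of muriate of potash, x5 = kg of triple superphosphate, x6 = kg of gypsum.
Minimise 1.61x1 + 0.82x2 + 0.77x3 + 0.53x4 + 0.88x5 + 0.16x6 subject to:
  0.13x1 + 0.15x2 + 0.46x3 ≥ 0.4   (nitrogen)
  0.44x1 + 0.6x4 ≥ 1.29   (potassium (K₂O))
  0.01x5 + 0.18x6 ≥ 0.24   (sulfur)
  x1, x2, x3, x4, x5, x6 ≥ 0.
The cheapest feasible vertex uses only urea, muriate of potash, gypsum; potassium nitrate, calcium nitrate, triple superphosphate are not used. Binding constraints: nitrogen, potassium (K₂O), sulfur.
Solving gives x3 = 0.8696, x4 = 2.15, x6 = 1.333.
Hence cost = 0.77·0.8696 + 0.53·2.15 + 0.16·1.333 = R$2.0224.

R$2.02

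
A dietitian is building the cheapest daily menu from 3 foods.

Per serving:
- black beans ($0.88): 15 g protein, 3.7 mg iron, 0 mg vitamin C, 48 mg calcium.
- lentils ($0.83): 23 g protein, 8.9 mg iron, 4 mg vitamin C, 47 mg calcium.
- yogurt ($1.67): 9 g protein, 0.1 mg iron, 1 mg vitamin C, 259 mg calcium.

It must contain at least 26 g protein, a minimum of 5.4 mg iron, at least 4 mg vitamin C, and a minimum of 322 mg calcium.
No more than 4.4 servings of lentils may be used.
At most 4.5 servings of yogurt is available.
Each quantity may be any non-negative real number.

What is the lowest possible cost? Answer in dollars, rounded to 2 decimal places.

Set it up as a linear program. Let x1 = servings of black beans, x2 = servings of lentils, x3 = servings of yogurt.
min 0.88x1 + 0.83x2 + 1.67x3 with:
  15x1 + 23x2 + 9x3 ≥ 26   (protein)
  3.7x1 + 8.9x2 + 0.1x3 ≥ 5.4   (iron)
  4x2 + 1x3 ≥ 4   (vitamin C)
  48x1 + 47x2 + 259x3 ≥ 322   (calcium)
  x2 ≤ 4.4
  x3 ≤ 4.5
  x1, x2, x3 ≥ 0.
The optimal basis is {lentils, yogurt}; black beans drops out. The vitamin C and calcium requirements are met with equality.
So lentils = 0.7219 servings, yogurt = 1.112 servings.
Objective = 0.83·0.7219 + 1.67·1.112 = 2.4562.

$2.46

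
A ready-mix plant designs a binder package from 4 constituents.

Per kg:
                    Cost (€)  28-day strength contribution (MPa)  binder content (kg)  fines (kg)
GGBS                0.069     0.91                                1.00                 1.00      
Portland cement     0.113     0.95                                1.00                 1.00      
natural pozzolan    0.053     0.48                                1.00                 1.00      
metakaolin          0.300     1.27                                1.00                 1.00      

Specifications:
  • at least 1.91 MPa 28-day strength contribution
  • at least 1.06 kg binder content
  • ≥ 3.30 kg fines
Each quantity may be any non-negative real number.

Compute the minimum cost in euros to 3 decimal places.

€0.187

Treat it as an LP. Let x1 = kg of GGBS, x2 = kg of Portland cement, x3 = kg of natural pozzolan, x4 = kg of metakaolin.
Minimise 0.069x1 + 0.113x2 + 0.053x3 + 0.3x4 subject to:
  0.91x1 + 0.95x2 + 0.48x3 + 1.27x4 ≥ 1.91   (28-day strength contribution)
  1x1 + 1x2 + 1x3 + 1x4 ≥ 1.06   (binder content)
  1x1 + 1x2 + 1x3 + 1x4 ≥ 3.3   (fines)
  x1, x2, x3, x4 ≥ 0.
The optimal basis is {GGBS, natural pozzolan}; Portland cement, metakaolin drop out. There the 28-day strength contribution and fines constraints are tight.
Optimal quantities: GGBS = 0.7581 kg, natural pozzolan = 2.542 kg.
Cost = 0.069·0.7581 + 0.053·2.542 = 0.18703.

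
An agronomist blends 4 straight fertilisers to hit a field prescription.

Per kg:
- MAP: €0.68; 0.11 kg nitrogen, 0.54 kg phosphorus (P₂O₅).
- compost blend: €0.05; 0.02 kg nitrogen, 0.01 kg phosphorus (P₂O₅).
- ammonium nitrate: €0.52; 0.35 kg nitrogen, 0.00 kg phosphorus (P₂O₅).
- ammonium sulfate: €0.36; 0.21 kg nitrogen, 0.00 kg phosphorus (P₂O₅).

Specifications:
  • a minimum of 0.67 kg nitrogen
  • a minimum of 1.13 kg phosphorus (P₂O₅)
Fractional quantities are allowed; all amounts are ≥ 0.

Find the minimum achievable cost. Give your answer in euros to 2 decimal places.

€2.08

Let x1 = kg of MAP, x2 = kg of compost blend, x3 = kg of ammonium nitrate, x4 = kg of ammonium sulfate.
Minimize 0.68x1 + 0.05x2 + 0.52x3 + 0.36x4 subject to:
  0.11x1 + 0.02x2 + 0.35x3 + 0.21x4 ≥ 0.67   (nitrogen)
  0.54x1 + 0.01x2 ≥ 1.13   (phosphorus (P₂O₅))
  x1, x2, x3, x4 ≥ 0.
The cheapest feasible vertex uses only MAP, ammonium nitrate; compost blend, ammonium sulfate are not used. There the nitrogen and phosphorus (P₂O₅) constraints are tight.
Solving gives x1 = 2.093, x3 = 1.257.
Cost = 0.68·2.093 + 0.52·1.257 = 2.0769.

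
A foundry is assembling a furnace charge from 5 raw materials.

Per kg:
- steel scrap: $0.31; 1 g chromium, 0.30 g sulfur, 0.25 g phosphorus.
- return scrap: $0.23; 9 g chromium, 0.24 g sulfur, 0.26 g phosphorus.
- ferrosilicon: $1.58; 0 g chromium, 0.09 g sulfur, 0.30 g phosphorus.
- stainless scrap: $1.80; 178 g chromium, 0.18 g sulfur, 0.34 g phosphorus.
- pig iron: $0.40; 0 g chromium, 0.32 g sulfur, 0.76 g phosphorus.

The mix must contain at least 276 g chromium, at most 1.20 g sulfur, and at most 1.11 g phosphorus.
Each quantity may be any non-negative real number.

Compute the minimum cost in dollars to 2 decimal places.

$2.79

This is a linear program. Let x1 = kg of steel scrap, x2 = kg of return scrap, x3 = kg of ferrosilicon, x4 = kg of stainless scrap, x5 = kg of pig iron.
Minimize 0.31x1 + 0.23x2 + 1.58x3 + 1.8x4 + 0.4x5 with:
  1x1 + 9x2 + 178x4 ≥ 276   (chromium)
  0.3x1 + 0.24x2 + 0.09x3 + 0.18x4 + 0.32x5 ≤ 1.2   (sulfur)
  0.25x1 + 0.26x2 + 0.3x3 + 0.34x4 + 0.76x5 ≤ 1.11   (phosphorus)
  x1, x2, x3, x4, x5 ≥ 0.
At the optimum only stainless scrap is positive (steel scrap, return scrap, ferrosilicon, pig iron = 0). The chromium requirement is met with equality.
That vertex is x4 = 1.551.
Cost = 1.8·1.551 = 2.7918.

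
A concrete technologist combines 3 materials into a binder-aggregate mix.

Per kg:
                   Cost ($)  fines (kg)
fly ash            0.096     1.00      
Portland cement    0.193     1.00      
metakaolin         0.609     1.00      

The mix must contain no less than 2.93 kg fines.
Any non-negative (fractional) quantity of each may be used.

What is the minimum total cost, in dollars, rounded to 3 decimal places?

Set it up as a linear program. Let x1 = kg of fly ash, x2 = kg of Portland cement, x3 = kg of metakaolin.
Minimise 0.096x1 + 0.193x2 + 0.609x3 with:
  1x1 + 1x2 + 1x3 ≥ 2.93   (fines)
  x1, x2, x3 ≥ 0.
The minimum-cost mix takes nothing from Portland cement, metakaolin — only fly ash. Binding constraint: fines.
That vertex is x1 = 2.93.
Total cost: 0.096·2.93 = 0.28128.

$0.281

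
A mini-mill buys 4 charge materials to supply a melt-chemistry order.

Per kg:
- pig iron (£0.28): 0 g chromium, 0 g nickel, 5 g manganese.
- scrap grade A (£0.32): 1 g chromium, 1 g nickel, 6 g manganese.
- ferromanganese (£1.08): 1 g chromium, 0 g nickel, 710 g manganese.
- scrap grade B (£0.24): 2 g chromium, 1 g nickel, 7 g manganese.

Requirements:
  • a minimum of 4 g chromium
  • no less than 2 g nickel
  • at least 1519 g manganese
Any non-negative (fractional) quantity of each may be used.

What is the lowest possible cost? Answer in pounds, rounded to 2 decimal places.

£2.77

Set it up as a linear program. Let x1 = kg of pig iron, x2 = kg of scrap grade A, x3 = kg of ferromanganese, x4 = kg of scrap grade B.
Minimise 0.28x1 + 0.32x2 + 1.08x3 + 0.24x4 subject to:
  1x2 + 1x3 + 2x4 ≥ 4   (chromium)
  1x2 + 1x4 ≥ 2   (nickel)
  5x1 + 6x2 + 710x3 + 7x4 ≥ 1519   (manganese)
  x1, x2, x3, x4 ≥ 0.
At the optimum only ferromanganese, scrap grade B are positive (pig iron, scrap grade A = 0). Binding constraints: nickel and manganese.
Optimal quantities: ferromanganese = 2.12 kg, scrap grade B = 2 kg.
Objective = 1.08·2.12 + 0.24·2 = 2.7696.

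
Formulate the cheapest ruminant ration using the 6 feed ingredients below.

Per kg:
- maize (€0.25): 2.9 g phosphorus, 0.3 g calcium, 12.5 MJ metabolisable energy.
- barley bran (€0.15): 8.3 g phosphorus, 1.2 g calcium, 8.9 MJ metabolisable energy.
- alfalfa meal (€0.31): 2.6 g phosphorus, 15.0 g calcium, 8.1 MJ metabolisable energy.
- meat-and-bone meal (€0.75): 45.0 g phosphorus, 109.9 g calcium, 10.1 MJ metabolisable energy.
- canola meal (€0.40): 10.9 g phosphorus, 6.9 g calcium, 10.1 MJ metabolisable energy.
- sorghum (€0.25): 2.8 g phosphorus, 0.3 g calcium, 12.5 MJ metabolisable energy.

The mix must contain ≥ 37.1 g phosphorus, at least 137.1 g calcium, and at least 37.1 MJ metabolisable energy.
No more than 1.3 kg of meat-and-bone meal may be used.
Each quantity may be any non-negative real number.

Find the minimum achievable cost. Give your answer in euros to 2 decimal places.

Treat it as an LP. Let x1 = kg of maize, x2 = kg of barley bran, x3 = kg of alfalfa meal, x4 = kg of meat-and-bone meal, x5 = kg of canola meal, x6 = kg of sorghum.
min 0.25x1 + 0.15x2 + 0.31x3 + 0.75x4 + 0.4x5 + 0.25x6 s.t.:
  2.9x1 + 8.3x2 + 2.6x3 + 45x4 + 10.9x5 + 2.8x6 ≥ 37.1   (phosphorus)
  0.3x1 + 1.2x2 + 15x3 + 109.9x4 + 6.9x5 + 0.3x6 ≥ 137.1   (calcium)
  12.5x1 + 8.9x2 + 8.1x3 + 10.1x4 + 10.1x5 + 12.5x6 ≥ 37.1   (metabolisable energy)
  x4 ≤ 1.3
  x1, x2, x3, x4, x5, x6 ≥ 0.
The optimal basis is {barley bran, meat-and-bone meal}; maize, alfalfa meal, canola meal, sorghum drop out. Binding constraints: calcium and metabolisable energy.
Solving gives x2 = 2.787, x4 = 1.217.
Cost = 0.15·2.787 + 0.75·1.217 = 1.3308.

€1.33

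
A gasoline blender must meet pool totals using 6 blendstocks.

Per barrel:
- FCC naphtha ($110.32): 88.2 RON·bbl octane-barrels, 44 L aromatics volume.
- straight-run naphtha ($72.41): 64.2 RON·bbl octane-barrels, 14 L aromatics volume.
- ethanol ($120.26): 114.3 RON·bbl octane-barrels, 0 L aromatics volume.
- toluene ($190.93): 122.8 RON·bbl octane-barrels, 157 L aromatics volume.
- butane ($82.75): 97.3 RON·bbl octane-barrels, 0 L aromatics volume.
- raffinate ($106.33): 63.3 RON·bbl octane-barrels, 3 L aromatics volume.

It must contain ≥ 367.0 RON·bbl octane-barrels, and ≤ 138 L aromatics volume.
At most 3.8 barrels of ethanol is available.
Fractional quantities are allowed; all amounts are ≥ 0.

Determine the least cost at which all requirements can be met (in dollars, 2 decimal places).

Set it up as a linear program. Let x1 = barrels of FCC naphtha, x2 = barrels of straight-run naphtha, x3 = barrels of ethanol, x4 = barrels of toluene, x5 = barrels of butane, x6 = barrels of raffinate.
min 110.32x1 + 72.41x2 + 120.26x3 + 190.93x4 + 82.75x5 + 106.33x6 subject to:
  88.2x1 + 64.2x2 + 114.3x3 + 122.8x4 + 97.3x5 + 63.3x6 ≥ 367   (octane-barrels)
  44x1 + 14x2 + 157x4 + 3x6 ≤ 138   (aromatics volume)
  x3 ≤ 3.8
  x1, x2, x3, x4, x5, x6 ≥ 0.
At the optimum only butane is positive (FCC naphtha, straight-run naphtha, ethanol, toluene, raffinate = 0). Binding constraint: octane-barrels.
Solving gives x5 = 3.7718.
Objective = 82.75·3.7718 = 312.1165.

$312.12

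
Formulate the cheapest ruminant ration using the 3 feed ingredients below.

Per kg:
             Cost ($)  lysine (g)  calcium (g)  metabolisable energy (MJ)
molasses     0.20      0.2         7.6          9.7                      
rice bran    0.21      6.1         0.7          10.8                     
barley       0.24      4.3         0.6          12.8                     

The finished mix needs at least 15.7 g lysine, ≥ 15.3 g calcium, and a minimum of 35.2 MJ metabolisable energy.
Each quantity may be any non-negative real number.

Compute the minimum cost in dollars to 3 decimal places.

$0.885

Treat it as an LP. Let x1 = kg of molasses, x2 = kg of rice bran, x3 = kg of barley.
Minimise 0.2x1 + 0.21x2 + 0.24x3 s.t.:
  0.2x1 + 6.1x2 + 4.3x3 ≥ 15.7   (lysine)
  7.6x1 + 0.7x2 + 0.6x3 ≥ 15.3   (calcium)
  9.7x1 + 10.8x2 + 12.8x3 ≥ 35.2   (metabolisable energy)
  x1, x2, x3 ≥ 0.
At the optimum only molasses, rice bran are positive (barley = 0). Binding constraints: lysine and calcium.
Solving gives x1 = 1.7815, x2 = 2.5154.
Hence cost = 0.2·1.7815 + 0.21·2.5154 = $0.88453.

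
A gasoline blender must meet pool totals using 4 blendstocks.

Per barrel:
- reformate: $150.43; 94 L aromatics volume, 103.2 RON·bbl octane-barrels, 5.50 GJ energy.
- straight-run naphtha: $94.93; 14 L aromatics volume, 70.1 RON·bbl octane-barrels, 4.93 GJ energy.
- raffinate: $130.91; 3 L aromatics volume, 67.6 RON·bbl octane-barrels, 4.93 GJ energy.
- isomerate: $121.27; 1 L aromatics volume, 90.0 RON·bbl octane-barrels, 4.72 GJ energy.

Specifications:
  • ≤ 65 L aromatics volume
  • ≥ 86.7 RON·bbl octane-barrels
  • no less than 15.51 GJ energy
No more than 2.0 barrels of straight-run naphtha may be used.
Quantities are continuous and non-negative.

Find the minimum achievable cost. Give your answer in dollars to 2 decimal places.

Set it up as a linear program. Let x1 = barrels of reformate, x2 = barrels of straight-run naphtha, x3 = barrels of raffinate, x4 = barrels of isomerate.
Minimize 150.43x1 + 94.93x2 + 130.91x3 + 121.27x4 with:
  94x1 + 14x2 + 3x3 + 1x4 ≤ 65   (aromatics volume)
  103.2x1 + 70.1x2 + 67.6x3 + 90x4 ≥ 86.7   (octane-barrels)
  5.5x1 + 4.93x2 + 4.93x3 + 4.72x4 ≥ 15.51   (energy)
  x2 ≤ 2
  x1, x2, x3, x4 ≥ 0.
At the optimum only straight-run naphtha, isomerate are positive (reformate, raffinate = 0). The energy and the straight-run naphtha cap requirements are met with equality.
Solving gives x2 = 2, x4 = 1.197.
Hence cost = 94.93·2 + 121.27·1.197 = $335.0202.

$335.02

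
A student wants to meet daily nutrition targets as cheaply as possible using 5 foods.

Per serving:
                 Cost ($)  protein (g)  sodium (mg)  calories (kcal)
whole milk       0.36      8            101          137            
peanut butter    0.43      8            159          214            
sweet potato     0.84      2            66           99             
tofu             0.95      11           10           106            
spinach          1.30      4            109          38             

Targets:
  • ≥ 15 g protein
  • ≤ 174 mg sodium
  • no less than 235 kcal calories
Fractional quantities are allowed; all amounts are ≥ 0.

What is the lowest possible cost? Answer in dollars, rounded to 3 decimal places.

Set it up as a linear program. Let x1 = servings of whole milk, x2 = servings of peanut butter, x3 = servings of sweet potato, x4 = servings of tofu, x5 = servings of spinach.
min 0.36x1 + 0.43x2 + 0.84x3 + 0.95x4 + 1.3x5 with:
  8x1 + 8x2 + 2x3 + 11x4 + 4x5 ≥ 15   (protein)
  101x1 + 159x2 + 66x3 + 10x4 + 109x5 ≤ 174   (sodium)
  137x1 + 214x2 + 99x3 + 106x4 + 38x5 ≥ 235   (calories)
  x1, x2, x3, x4, x5 ≥ 0.
The minimum-cost mix takes nothing from peanut butter, sweet potato, spinach — only whole milk, tofu. There the protein and sodium constraints are tight.
Solving gives x1 = 1.711, x4 = 0.1193.
Cost = 0.36·1.711 + 0.95·0.1193 = 0.72930.

$0.729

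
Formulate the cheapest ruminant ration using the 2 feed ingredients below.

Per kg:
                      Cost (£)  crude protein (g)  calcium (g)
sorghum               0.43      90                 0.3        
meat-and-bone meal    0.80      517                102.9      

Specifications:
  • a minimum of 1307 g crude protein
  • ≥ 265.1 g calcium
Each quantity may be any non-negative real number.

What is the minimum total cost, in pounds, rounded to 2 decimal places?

£2.06

This is a linear program. Let x1 = kg of sorghum, x2 = kg of meat-and-bone meal.
Minimize 0.43x1 + 0.8x2 subject to:
  90x1 + 517x2 ≥ 1307   (crude protein)
  0.3x1 + 102.9x2 ≥ 265.1   (calcium)
  x1, x2 ≥ 0.
The minimum-cost mix takes nothing from sorghum — only meat-and-bone meal. The calcium requirement is met with equality.
Optimal quantities: meat-and-bone meal = 2.576 kg.
Objective = 0.8·2.576 = 2.0608.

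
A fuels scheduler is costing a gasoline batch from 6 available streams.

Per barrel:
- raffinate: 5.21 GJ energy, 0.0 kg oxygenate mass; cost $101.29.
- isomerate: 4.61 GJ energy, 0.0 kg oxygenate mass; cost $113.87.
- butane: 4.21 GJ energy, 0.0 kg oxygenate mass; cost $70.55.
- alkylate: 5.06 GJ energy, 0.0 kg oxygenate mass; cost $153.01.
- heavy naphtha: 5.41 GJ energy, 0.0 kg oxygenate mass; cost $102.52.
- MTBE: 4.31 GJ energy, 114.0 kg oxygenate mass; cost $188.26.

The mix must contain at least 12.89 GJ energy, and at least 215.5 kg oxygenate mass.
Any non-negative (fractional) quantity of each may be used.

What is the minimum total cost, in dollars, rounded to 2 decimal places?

$435.35

Treat it as an LP. Let x1 = barrels of raffinate, x2 = barrels of isomerate, x3 = barrels of butane, x4 = barrels of alkylate, x5 = barrels of heavy naphtha, x6 = barrels of MTBE.
Minimize 101.29x1 + 113.87x2 + 70.55x3 + 153.01x4 + 102.52x5 + 188.26x6 s.t.:
  5.21x1 + 4.61x2 + 4.21x3 + 5.06x4 + 5.41x5 + 4.31x6 ≥ 12.89   (energy)
  114x6 ≥ 215.5   (oxygenate mass)
  x1, x2, x3, x4, x5, x6 ≥ 0.
At the optimum only butane, MTBE are positive (raffinate, isomerate, alkylate, heavy naphtha = 0). There the energy and oxygenate mass constraints are tight.
So butane = 1.12651 barrels, MTBE = 1.89035 barrels.
Cost = 70.55·1.12651 + 188.26·1.89035 = 435.3526.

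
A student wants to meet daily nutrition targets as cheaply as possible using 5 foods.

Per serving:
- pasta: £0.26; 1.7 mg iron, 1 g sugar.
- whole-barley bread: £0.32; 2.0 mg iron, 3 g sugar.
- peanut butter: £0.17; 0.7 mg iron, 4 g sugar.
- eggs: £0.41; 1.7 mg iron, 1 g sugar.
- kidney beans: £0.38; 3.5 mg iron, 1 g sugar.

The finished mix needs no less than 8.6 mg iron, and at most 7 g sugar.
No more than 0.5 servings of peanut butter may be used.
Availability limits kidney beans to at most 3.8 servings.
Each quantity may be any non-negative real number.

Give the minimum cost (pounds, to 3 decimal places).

Let x1 = servings of pasta, x2 = servings of whole-barley bread, x3 = servings of peanut butter, x4 = servings of eggs, x5 = servings of kidney beans.
min 0.26x1 + 0.32x2 + 0.17x3 + 0.41x4 + 0.38x5 subject to:
  1.7x1 + 2x2 + 0.7x3 + 1.7x4 + 3.5x5 ≥ 8.6   (iron)
  1x1 + 3x2 + 4x3 + 1x4 + 1x5 ≤ 7   (sugar)
  x3 ≤ 0.5
  x5 ≤ 3.8
  x1, x2, x3, x4, x5 ≥ 0.
The cheapest feasible vertex uses only kidney beans; pasta, whole-barley bread, peanut butter, eggs are not used. Binding constraint: iron.
That vertex is x5 = 2.457.
Hence cost = 0.38·2.457 = £0.93366.

£0.934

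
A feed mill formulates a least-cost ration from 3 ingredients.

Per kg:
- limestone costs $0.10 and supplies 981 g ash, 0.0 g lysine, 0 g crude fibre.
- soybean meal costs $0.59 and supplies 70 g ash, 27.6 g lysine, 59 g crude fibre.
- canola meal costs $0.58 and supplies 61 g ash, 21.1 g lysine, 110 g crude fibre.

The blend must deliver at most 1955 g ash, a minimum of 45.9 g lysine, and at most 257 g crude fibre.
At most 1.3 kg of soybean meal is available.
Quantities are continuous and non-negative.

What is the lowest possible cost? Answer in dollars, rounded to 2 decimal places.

$1.04

Let x1 = kg of limestone, x2 = kg of soybean meal, x3 = kg of canola meal.
min 0.1x1 + 0.59x2 + 0.58x3 subject to:
  981x1 + 70x2 + 61x3 ≤ 1955   (ash)
  27.6x2 + 21.1x3 ≥ 45.9   (lysine)
  59x2 + 110x3 ≤ 257   (crude fibre)
  x2 ≤ 1.3
  x1, x2, x3 ≥ 0.
The optimal basis is {soybean meal, canola meal}; limestone drops out. Binding constraints: lysine and the soybean meal cap.
So soybean meal = 1.3 kg, canola meal = 0.4749 kg.
Objective = 0.59·1.3 + 0.58·0.4749 = 1.0424.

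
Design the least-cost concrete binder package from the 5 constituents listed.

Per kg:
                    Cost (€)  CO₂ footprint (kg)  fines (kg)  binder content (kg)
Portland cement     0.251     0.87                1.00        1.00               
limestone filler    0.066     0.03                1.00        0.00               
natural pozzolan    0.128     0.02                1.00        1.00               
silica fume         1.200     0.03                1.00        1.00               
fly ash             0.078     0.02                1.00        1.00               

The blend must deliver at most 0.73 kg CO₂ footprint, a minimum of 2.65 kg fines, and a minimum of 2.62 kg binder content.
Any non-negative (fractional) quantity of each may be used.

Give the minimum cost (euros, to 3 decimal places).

This is a linear program. Let x1 = kg of Portland cement, x2 = kg of limestone filler, x3 = kg of natural pozzolan, x4 = kg of silica fume, x5 = kg of fly ash.
Minimise 0.251x1 + 0.066x2 + 0.128x3 + 1.2x4 + 0.078x5 subject to:
  0.87x1 + 0.03x2 + 0.02x3 + 0.03x4 + 0.02x5 ≤ 0.73   (CO₂ footprint)
  1x1 + 1x2 + 1x3 + 1x4 + 1x5 ≥ 2.65   (fines)
  1x1 + 1x3 + 1x4 + 1x5 ≥ 2.62   (binder content)
  x1, x2, x3, x4, x5 ≥ 0.
The minimum-cost mix takes nothing from Portland cement, natural pozzolan, silica fume — only limestone filler, fly ash. There the fines and binder content constraints are tight.
That vertex is x2 = 0.03, x5 = 2.62.
Total cost: 0.066·0.03 + 0.078·2.62 = 0.20634.

€0.206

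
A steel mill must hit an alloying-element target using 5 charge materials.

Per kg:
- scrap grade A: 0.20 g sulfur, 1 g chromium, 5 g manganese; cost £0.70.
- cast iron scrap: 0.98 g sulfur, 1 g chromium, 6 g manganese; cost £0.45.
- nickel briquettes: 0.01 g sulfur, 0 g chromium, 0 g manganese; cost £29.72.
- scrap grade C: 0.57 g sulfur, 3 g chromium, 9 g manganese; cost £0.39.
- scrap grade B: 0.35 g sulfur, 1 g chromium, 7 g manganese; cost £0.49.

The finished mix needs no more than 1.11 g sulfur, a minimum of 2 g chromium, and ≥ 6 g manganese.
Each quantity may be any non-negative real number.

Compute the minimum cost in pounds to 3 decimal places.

£0.260

Set it up as a linear program. Let x1 = kg of scrap grade A, x2 = kg of cast iron scrap, x3 = kg of nickel briquettes, x4 = kg of scrap grade C, x5 = kg of scrap grade B.
min 0.7x1 + 0.45x2 + 29.72x3 + 0.39x4 + 0.49x5 subject to:
  0.2x1 + 0.98x2 + 0.01x3 + 0.57x4 + 0.35x5 ≤ 1.11   (sulfur)
  1x1 + 1x2 + 3x4 + 1x5 ≥ 2   (chromium)
  5x1 + 6x2 + 9x4 + 7x5 ≥ 6   (manganese)
  x1, x2, x3, x4, x5 ≥ 0.
The optimal basis is {scrap grade C}; scrap grade A, cast iron scrap, nickel briquettes, scrap grade B drop out. There the chromium and manganese constraints are tight.
Optimal quantities: scrap grade C = 0.6667 kg.
Objective = 0.39·0.6667 = 0.26001.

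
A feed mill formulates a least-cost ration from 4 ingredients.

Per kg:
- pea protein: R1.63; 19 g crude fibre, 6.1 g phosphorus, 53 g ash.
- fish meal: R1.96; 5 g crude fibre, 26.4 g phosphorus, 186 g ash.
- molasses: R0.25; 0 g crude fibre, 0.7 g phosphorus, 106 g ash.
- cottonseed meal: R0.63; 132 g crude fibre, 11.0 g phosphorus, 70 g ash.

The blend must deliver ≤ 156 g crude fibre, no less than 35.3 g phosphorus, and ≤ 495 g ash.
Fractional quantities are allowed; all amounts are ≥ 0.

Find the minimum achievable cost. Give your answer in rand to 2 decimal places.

R2.41

This is a linear program. Let x1 = kg of pea protein, x2 = kg of fish meal, x3 = kg of molasses, x4 = kg of cottonseed meal.
min 1.63x1 + 1.96x2 + 0.25x3 + 0.63x4 s.t.:
  19x1 + 5x2 + 132x4 ≤ 156   (crude fibre)
  6.1x1 + 26.4x2 + 0.7x3 + 11x4 ≥ 35.3   (phosphorus)
  53x1 + 186x2 + 106x3 + 70x4 ≤ 495   (ash)
  x1, x2, x3, x4 ≥ 0.
The cheapest feasible vertex uses only fish meal, cottonseed meal; pea protein, molasses are not used. The crude fibre and phosphorus requirements are met with equality.
So fish meal = 0.8582 kg, cottonseed meal = 1.149 kg.
Cost = 1.96·0.8582 + 0.63·1.149 = 2.4059.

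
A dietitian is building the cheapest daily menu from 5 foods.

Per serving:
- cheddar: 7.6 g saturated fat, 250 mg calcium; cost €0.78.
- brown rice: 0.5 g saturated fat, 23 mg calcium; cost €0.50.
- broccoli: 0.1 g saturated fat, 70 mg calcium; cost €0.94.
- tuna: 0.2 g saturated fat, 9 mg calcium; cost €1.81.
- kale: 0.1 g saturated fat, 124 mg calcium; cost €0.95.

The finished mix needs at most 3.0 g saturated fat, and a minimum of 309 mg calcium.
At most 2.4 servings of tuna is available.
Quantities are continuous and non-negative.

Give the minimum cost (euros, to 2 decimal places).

Let x1 = servings of cheddar, x2 = servings of brown rice, x3 = servings of broccoli, x4 = servings of tuna, x5 = servings of kale.
Minimise 0.78x1 + 0.5x2 + 0.94x3 + 1.81x4 + 0.95x5 subject to:
  7.6x1 + 0.5x2 + 0.1x3 + 0.2x4 + 0.1x5 ≤ 3   (saturated fat)
  250x1 + 23x2 + 70x3 + 9x4 + 124x5 ≥ 309   (calcium)
  x4 ≤ 2.4
  x1, x2, x3, x4, x5 ≥ 0.
The cheapest feasible vertex uses only cheddar, kale; brown rice, broccoli, tuna are not used. Binding constraints: saturated fat and calcium.
So cheddar = 0.37181 servings, kale = 1.7423 servings.
Objective = 0.78·0.37181 + 0.95·1.7423 = 1.9452.

€1.95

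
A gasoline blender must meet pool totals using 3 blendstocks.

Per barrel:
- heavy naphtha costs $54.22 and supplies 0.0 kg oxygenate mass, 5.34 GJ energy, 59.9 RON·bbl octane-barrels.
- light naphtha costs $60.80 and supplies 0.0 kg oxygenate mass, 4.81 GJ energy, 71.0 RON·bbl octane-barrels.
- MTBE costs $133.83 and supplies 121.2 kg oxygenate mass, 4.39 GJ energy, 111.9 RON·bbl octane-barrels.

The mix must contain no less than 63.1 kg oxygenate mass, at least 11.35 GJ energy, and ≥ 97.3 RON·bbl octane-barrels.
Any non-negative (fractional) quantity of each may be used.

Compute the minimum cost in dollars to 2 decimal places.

Treat it as an LP. Let x1 = barrels of heavy naphtha, x2 = barrels of light naphtha, x3 = barrels of MTBE.
min 54.22x1 + 60.8x2 + 133.83x3 with:
  121.2x3 ≥ 63.1   (oxygenate mass)
  5.34x1 + 4.81x2 + 4.39x3 ≥ 11.35   (energy)
  59.9x1 + 71x2 + 111.9x3 ≥ 97.3   (octane-barrels)
  x1, x2, x3 ≥ 0.
The cheapest feasible vertex uses only heavy naphtha, MTBE; light naphtha is not used. There the oxygenate mass and energy constraints are tight.
Solving gives x1 = 1.6975, x3 = 0.52063.
Total cost: 54.22·1.6975 + 133.83·0.52063 = 161.7144.

$161.71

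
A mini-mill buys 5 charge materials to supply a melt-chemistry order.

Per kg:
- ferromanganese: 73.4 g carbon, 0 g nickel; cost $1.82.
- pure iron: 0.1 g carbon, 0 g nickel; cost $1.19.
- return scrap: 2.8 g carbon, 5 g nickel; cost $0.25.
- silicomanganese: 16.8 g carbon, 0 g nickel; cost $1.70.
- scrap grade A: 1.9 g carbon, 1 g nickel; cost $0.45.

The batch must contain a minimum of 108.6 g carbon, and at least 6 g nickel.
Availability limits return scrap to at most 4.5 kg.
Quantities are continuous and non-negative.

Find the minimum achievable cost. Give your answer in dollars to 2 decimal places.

Let x1 = kg of ferromanganese, x2 = kg of pure iron, x3 = kg of return scrap, x4 = kg of silicomanganese, x5 = kg of scrap grade A.
Minimise 1.82x1 + 1.19x2 + 0.25x3 + 1.7x4 + 0.45x5 subject to:
  73.4x1 + 0.1x2 + 2.8x3 + 16.8x4 + 1.9x5 ≥ 108.6   (carbon)
  5x3 + 1x5 ≥ 6   (nickel)
  x3 ≤ 4.5
  x1, x2, x3, x4, x5 ≥ 0.
The minimum-cost mix takes nothing from pure iron, silicomanganese, scrap grade A — only ferromanganese, return scrap. The carbon and nickel requirements are met with equality.
That vertex is x1 = 1.434, x3 = 1.2.
Objective = 1.82·1.434 + 0.25·1.2 = 2.9099.

$2.91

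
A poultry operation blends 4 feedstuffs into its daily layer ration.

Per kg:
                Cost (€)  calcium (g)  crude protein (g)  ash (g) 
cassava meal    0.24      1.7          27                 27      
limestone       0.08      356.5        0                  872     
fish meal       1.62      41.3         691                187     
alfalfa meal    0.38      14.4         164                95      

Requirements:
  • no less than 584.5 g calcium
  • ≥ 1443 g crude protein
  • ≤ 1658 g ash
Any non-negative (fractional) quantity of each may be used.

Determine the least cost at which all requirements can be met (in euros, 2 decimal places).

€3.49

This is a linear program. Let x1 = kg of cassava meal, x2 = kg of limestone, x3 = kg of fish meal, x4 = kg of alfalfa meal.
Minimise 0.24x1 + 0.08x2 + 1.62x3 + 0.38x4 s.t.:
  1.7x1 + 356.5x2 + 41.3x3 + 14.4x4 ≥ 584.5   (calcium)
  27x1 + 691x3 + 164x4 ≥ 1443   (crude protein)
  27x1 + 872x2 + 187x3 + 95x4 ≤ 1658   (ash)
  x1, x2, x3, x4 ≥ 0.
The cheapest feasible vertex uses only limestone, fish meal, alfalfa meal; cassava meal is not used. Binding constraints: calcium, crude protein, ash.
Solving gives x2 = 1.382, x3 = 1.794, x4 = 1.238.
Objective = 0.08·1.382 + 1.62·1.794 + 0.38·1.238 = 3.4873.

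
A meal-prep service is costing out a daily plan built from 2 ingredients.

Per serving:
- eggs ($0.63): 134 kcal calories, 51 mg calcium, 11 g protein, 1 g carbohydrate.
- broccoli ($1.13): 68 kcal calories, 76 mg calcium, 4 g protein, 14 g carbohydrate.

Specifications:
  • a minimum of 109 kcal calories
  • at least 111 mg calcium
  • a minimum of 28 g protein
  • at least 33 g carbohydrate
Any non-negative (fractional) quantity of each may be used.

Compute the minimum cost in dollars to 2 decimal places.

$3.62

Let x1 = servings of eggs, x2 = servings of broccoli.
min 0.63x1 + 1.13x2 subject to:
  134x1 + 68x2 ≥ 109   (calories)
  51x1 + 76x2 ≥ 111   (calcium)
  11x1 + 4x2 ≥ 28   (protein)
  1x1 + 14x2 ≥ 33   (carbohydrate)
  x1, x2 ≥ 0.
Both inputs are positive at the optimum. Binding constraints: protein and carbohydrate.
Solving gives x1 = 1.733, x2 = 2.233.
Total cost: 0.63·1.733 + 1.13·2.233 = 3.6151.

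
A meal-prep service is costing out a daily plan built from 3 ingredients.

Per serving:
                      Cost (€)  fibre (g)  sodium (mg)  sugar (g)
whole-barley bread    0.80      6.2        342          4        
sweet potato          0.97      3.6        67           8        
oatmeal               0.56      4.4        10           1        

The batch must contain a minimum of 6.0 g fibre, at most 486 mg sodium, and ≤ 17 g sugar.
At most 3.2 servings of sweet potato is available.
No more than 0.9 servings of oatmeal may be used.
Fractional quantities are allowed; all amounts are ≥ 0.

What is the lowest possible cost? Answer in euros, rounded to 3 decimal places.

€0.767

Let x1 = servings of whole-barley bread, x2 = servings of sweet potato, x3 = servings of oatmeal.
Minimize 0.8x1 + 0.97x2 + 0.56x3 with:
  6.2x1 + 3.6x2 + 4.4x3 ≥ 6   (fibre)
  342x1 + 67x2 + 10x3 ≤ 486   (sodium)
  4x1 + 8x2 + 1x3 ≤ 17   (sugar)
  x2 ≤ 3.2
  x3 ≤ 0.9
  x1, x2, x3 ≥ 0.
At the optimum only whole-barley bread, oatmeal are positive (sweet potato = 0). There the fibre and the oatmeal cap constraints are tight.
Solving gives x1 = 0.329, x3 = 0.9.
Total cost: 0.8·0.329 + 0.56·0.9 = 0.76720.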